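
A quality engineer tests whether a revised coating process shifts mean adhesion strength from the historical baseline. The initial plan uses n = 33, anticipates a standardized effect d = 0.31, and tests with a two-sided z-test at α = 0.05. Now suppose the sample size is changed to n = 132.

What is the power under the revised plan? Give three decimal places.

With n = 132: δ = d·√n = 0.31 × √132 = 3.5616. Critical value z_{0.025} = 1.960.
Revised power = Φ(δ − 1.960) + Φ(−δ − 1.960) = Φ(1.602) + Φ(-5.522) = 0.9454 + 0.0000 = 0.9454.

Power ≈ 0.945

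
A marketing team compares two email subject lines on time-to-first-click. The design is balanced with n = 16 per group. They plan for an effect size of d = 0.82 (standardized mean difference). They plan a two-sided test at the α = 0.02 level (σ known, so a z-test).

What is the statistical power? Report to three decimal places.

Power ≈ 0.497

Noncentrality parameter: δ = d·√(n/2) = 0.82 × √(16/2) = 2.3193
Two-sided α = 0.02 → critical value z_{0.01} = 2.326.
Power = Φ(δ − 2.326) + Φ(−δ − 2.326) = Φ(-0.007) + Φ(-4.646) = 0.4972 + 0.0000 = 0.4972.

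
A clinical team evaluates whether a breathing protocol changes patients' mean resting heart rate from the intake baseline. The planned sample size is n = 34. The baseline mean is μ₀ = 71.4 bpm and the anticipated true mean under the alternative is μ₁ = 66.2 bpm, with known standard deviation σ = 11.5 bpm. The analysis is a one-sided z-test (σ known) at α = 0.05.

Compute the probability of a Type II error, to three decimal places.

β ≈ 0.161

Standardized effect: d = |μ₁ − μ₀| / σ = |66.2 − 71.4| / 11.5 = 0.4522
Noncentrality parameter: δ = d·√n = 0.4522 × √34 = 2.6366
One-sided α = 0.05 → critical value z_{0.05} = 1.645.
Power = P(Z > 1.645 − δ) = Φ(0.992) = 0.8393.
Type II error: β = 1 − power = 1 − 0.8393 = 0.1607.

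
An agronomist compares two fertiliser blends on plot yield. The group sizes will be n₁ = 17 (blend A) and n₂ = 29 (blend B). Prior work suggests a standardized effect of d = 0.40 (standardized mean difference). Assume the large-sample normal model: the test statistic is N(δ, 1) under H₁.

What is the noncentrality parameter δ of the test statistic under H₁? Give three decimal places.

δ ≈ 1.309

The noncentrality parameter scales effect size by the design's sample-size factor: δ = d / √(1/n₁ + 1/n₂) = 0.40 / √(1/17 + 1/29) = 1.3095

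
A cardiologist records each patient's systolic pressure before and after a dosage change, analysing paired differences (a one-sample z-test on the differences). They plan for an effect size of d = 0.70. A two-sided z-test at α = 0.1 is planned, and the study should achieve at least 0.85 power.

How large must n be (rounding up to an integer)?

For power 0.85 need Φ(δ − z_{0.05}) = 0.85, so δ = z_{0.05} + z_{0.15} = 1.645 + 1.036 = 2.681.
(Ignoring the negligible lower-tail rejection probability gives the usual closed-form inversion.)
δ = d·√n ⇒ n = (δ/d)² = (2.681 / 0.70)² = 14.67.
Round up to the next whole unit.

n = 15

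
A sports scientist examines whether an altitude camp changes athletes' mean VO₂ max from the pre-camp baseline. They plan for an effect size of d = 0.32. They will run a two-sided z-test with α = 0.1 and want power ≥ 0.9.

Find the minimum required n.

Set Φ(δ − 1.645) = 0.9; then δ − 1.645 = Φ⁻¹(0.9) = 1.282, giving δ = 2.926.
(For δ > 0 the lower-tail rejection region contributes negligibly to power, so the one-term inversion is standard.)
δ = d·√n ⇒ n = (δ/d)² = (2.926 / 0.32)² = 83.63.
Rounding up, n = 84.

n = 84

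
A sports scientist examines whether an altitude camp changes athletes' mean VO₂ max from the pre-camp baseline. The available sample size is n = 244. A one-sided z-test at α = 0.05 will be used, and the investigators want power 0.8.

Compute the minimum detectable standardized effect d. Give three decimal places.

Required noncentrality: δ = z_{0.05} + z_{0.20} = 1.645 + 0.842 = 2.486.
δ = d·√n ⇒ d = δ/√n = 2.486/√244 = 0.1592.

d ≈ 0.159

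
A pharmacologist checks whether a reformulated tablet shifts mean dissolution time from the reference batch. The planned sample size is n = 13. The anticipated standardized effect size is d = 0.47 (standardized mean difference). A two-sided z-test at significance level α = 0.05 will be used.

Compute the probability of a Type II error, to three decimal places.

β ≈ 0.605

Noncentrality parameter: δ = d·√n = 0.47 × √13 = 1.6946
Critical value for a two-sided test at α = 0.05: z_{α/2} = 1.960.
Power = Φ(δ − 1.960) + Φ(−δ − 1.960) = Φ(-0.265) + Φ(-3.655) = 0.3954 + 0.0001 = 0.3955.
Type II error: β = 1 − power = 1 − 0.3955 = 0.6045.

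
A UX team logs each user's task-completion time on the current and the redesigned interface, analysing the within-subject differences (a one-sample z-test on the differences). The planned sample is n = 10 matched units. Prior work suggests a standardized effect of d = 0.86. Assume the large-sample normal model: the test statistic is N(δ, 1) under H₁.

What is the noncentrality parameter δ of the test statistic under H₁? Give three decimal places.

The noncentrality parameter scales effect size by the design's sample-size factor: δ = d·√n = 0.86 × √10 = 2.7196

δ ≈ 2.720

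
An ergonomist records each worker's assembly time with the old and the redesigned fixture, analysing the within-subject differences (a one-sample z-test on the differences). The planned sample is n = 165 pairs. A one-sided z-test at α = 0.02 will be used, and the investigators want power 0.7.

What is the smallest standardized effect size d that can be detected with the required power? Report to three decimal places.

d ≈ 0.201

Required noncentrality: δ = z_{0.02} + z_{0.30} = 2.054 + 0.524 = 2.578.
δ = d·√n ⇒ d = δ/√n = 2.578/√165 = 0.2007.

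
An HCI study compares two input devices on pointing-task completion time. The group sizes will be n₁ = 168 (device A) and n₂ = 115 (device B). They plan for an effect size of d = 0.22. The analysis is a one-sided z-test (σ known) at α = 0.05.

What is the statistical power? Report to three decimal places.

Noncentrality parameter: δ = d / √(1/n₁ + 1/n₂) = 0.22 / √(1/168 + 1/115) = 1.8177
One-sided α = 0.05 → critical value z_{0.05} = 1.645.
Power = Φ(δ − 1.645) = Φ(0.173) = 0.5686.

Power ≈ 0.569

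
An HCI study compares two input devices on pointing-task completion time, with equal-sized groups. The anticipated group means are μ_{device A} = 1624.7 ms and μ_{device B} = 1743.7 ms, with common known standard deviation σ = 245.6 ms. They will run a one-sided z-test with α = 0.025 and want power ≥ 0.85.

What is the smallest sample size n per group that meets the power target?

Standardized effect: d = |μ_{device A} − μ_{device B}| / σ = |1624.7 − 1743.7| / 245.6 = 0.4845
Set Φ(δ − 1.960) = 0.85; then δ − 1.960 = Φ⁻¹(0.85) = 1.036, giving δ = 2.996.
δ = d·√(n/2) ⇒ n = 2(δ/d)² = 2 × (2.996 / 0.4845)² = 76.49.
Rounding up, n = 77 per group.

n = 77 per group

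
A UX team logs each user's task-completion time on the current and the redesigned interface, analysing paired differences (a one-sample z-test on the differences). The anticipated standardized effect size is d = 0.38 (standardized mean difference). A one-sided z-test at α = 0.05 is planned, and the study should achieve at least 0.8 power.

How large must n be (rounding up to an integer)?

Set Φ(δ − 1.645) = 0.8; then δ − 1.645 = Φ⁻¹(0.8) = 0.842, giving δ = 2.486.
δ = d·√n ⇒ n = (δ/d)² = (2.486 / 0.38)² = 42.82.
Round up to the next whole unit.

n = 43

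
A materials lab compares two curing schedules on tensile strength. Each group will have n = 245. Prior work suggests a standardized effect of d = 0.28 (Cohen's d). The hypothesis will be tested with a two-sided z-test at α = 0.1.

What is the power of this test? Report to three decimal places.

Power ≈ 0.927

Noncentrality parameter: δ = d·√(n/2) = 0.28 × √(245/2) = 3.0990
Two-sided α = 0.1 → critical value z_{0.05} = 1.645.
Power = Φ(δ − 1.645) + Φ(−δ − 1.645) = Φ(1.454) + Φ(-4.744) = 0.9271 + 0.0000 = 0.9271.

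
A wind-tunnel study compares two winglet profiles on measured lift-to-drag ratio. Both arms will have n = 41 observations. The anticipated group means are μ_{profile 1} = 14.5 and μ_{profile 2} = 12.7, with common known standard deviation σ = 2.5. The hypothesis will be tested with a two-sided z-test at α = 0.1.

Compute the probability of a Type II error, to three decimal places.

Standardized effect: d = |μ_{profile 1} − μ_{profile 2}| / σ = |14.5 − 12.7| / 2.5 = 0.7200
Noncentrality parameter: λ = d·√(n/2) = 0.7200 × √(41/2) = 3.2599
Two-sided α = 0.1 → critical value z_{0.05} = 1.645.
Power = Φ(λ − 1.645) + Φ(−λ − 1.645) = Φ(1.615) + Φ(-4.905) = 0.9469 + 0.0000 = 0.9469.
Type II error: β = 1 − power = 1 − 0.9469 = 0.0531.

β ≈ 0.053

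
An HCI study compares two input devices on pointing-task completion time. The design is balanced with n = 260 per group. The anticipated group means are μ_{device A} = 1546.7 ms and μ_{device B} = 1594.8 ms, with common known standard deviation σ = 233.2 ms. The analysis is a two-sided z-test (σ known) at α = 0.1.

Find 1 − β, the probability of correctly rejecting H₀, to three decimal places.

Standardized effect: d = |μ_{device A} − μ_{device B}| / σ = |1546.7 − 1594.8| / 233.2 = 0.2063
Noncentrality parameter: δ = d·√(n/2) = 0.2063 × √(260/2) = 2.3517
Critical value for a two-sided test at α = 0.1: z_{α/2} = 1.645.
Power = Φ(δ − 1.645) + Φ(−δ − 1.645) = Φ(0.707) + Φ(-3.997) = 0.7602 + 0.0000 = 0.7602.

Power ≈ 0.760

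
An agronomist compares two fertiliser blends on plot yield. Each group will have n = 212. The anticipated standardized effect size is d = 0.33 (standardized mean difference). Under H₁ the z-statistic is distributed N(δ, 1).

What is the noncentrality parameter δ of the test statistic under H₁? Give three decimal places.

δ ≈ 3.398

The noncentrality parameter scales effect size by the design's sample-size factor: δ = d·√(n/2) = 0.33 × √(212/2) = 3.3976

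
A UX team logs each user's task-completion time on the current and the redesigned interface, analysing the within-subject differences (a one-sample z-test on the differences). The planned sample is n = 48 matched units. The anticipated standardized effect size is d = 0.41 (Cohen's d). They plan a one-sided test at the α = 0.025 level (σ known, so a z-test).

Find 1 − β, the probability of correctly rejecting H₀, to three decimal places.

Power ≈ 0.811

Noncentrality parameter: δ = d·√n = 0.41 × √48 = 2.8406
One-sided α = 0.025 → critical value z_{0.025} = 1.960.
Power = Φ(δ − 1.960) = Φ(0.881) = 0.8107.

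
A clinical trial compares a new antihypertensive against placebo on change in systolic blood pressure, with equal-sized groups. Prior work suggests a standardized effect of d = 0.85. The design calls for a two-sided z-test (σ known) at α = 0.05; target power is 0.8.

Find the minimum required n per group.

n = 22 per group

For power 0.8 need Φ(δ − z_{0.025}) = 0.8, so δ = z_{0.025} + z_{0.20} = 1.960 + 0.842 = 2.802.
(The Φ(−δ − z_{α/2}) term is vanishingly small for δ > 0 and is dropped in the standard sample-size formula.)
δ = d·√(n/2) ⇒ n = 2(δ/d)² = 2 × (2.802 / 0.85)² = 21.73.
Rounding up, n = 22 per group.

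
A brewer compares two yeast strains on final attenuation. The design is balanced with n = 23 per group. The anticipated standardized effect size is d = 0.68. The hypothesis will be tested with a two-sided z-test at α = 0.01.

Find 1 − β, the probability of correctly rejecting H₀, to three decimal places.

Power ≈ 0.394

Noncentrality parameter: δ = d·√(n/2) = 0.68 × √(23/2) = 2.3060
Two-sided α = 0.01 → critical value z_{0.005} = 2.576.
Power = Φ(δ − 2.576) + Φ(−δ − 2.576) = Φ(-0.270) + Φ(-4.882) = 0.3936 + 0.0000 = 0.3936.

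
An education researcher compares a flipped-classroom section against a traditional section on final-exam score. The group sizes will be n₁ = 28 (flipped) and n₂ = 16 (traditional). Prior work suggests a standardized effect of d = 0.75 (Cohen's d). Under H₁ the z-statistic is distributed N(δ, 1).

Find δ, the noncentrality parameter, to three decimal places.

δ ≈ 2.393

δ = d / √(1/n₁ + 1/n₂) = 0.75 / √(1/28 + 1/16) = 2.3932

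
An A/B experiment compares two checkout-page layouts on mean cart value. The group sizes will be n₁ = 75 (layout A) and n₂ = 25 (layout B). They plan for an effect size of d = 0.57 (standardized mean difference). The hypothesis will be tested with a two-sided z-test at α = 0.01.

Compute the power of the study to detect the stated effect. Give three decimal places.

Noncentrality parameter: δ = d / √(1/n₁ + 1/n₂) = 0.57 / √(1/75 + 1/25) = 2.4682
Two-sided α = 0.01 → critical value z_{0.005} = 2.576.
Power = Φ(δ − 2.576) + Φ(−δ − 2.576) = Φ(-0.108) + Φ(-5.044) = 0.4571 + 0.0000 = 0.4571.

Power ≈ 0.457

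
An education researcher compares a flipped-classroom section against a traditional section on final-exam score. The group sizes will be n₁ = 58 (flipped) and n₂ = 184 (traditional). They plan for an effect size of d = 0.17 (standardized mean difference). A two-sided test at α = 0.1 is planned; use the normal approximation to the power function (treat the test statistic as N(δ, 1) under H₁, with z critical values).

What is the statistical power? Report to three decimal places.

Noncentrality parameter: δ = d / √(1/n₁ + 1/n₂) = 0.17 / √(1/58 + 1/184) = 1.1289
Critical value for a two-sided test at α = 0.1: z_{α/2} = 1.645.
Power = Φ(δ − 1.645) + Φ(−δ − 1.645) = Φ(-0.516) + Φ(-2.774) = 0.3030 + 0.0028 = 0.3057.

Power ≈ 0.306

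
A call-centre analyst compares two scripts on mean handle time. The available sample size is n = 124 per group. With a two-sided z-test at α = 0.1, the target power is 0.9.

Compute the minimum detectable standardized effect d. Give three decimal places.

d ≈ 0.372

Need Φ(δ − 1.645) = 0.9, so δ = 1.645 + 1.282 = 2.926.
(The second rejection-region term Φ(−δ − z_{α/2}) is negligible and dropped.)
δ = d·√(n/2) ⇒ d = δ/√(n/2) = 2.926/√(124/2) = 0.3717.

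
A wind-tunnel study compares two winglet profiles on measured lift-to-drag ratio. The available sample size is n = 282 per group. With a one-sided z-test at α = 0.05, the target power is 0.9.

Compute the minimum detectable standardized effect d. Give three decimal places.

Required noncentrality: δ = z_{0.05} + z_{0.10} = 1.645 + 1.282 = 2.926.
δ = d·√(n/2) ⇒ d = δ/√(n/2) = 2.926/√(282/2) = 0.2464.

d ≈ 0.246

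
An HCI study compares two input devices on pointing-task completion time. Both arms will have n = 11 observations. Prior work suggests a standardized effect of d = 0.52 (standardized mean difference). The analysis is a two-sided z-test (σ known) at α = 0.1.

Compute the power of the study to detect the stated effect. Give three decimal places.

Power ≈ 0.337

Noncentrality parameter: δ = d·√(n/2) = 0.52 × √(11/2) = 1.2195
Two-sided α = 0.1 → critical value z_{0.05} = 1.645.
Power = Φ(δ − 1.645) + Φ(−δ − 1.645) = Φ(-0.425) + Φ(-2.864) = 0.3353 + 0.0021 = 0.3374.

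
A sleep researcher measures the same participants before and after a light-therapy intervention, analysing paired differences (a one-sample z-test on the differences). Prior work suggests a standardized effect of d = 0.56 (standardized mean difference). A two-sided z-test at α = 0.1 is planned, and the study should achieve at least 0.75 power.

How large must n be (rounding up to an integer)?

For power 0.75 need Φ(δ − z_{0.05}) = 0.75, so δ = z_{0.05} + z_{0.25} = 1.645 + 0.674 = 2.319.
(Ignoring the negligible lower-tail rejection probability gives the usual closed-form inversion.)
δ = d·√n ⇒ n = (δ/d)² = (2.319 / 0.56)² = 17.15.
Rounding up, n = 18.

n = 18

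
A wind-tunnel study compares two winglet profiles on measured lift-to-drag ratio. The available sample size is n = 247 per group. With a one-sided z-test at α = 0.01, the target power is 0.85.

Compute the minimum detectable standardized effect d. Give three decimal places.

Required noncentrality: δ = z_{0.01} + z_{0.15} = 2.326 + 1.036 = 3.363.
δ = d·√(n/2) ⇒ d = δ/√(n/2) = 3.363/√(247/2) = 0.3026.

d ≈ 0.303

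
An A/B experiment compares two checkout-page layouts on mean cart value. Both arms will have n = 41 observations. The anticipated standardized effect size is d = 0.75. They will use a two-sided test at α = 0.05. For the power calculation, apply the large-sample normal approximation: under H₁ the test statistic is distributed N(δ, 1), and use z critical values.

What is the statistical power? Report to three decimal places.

Power ≈ 0.924

Noncentrality parameter: δ = d·√(n/2) = 0.75 × √(41/2) = 3.3958
Two-sided α = 0.05 → critical value z_{0.025} = 1.960.
Power = Φ(δ − 1.960) + Φ(−δ − 1.960) = Φ(1.436) + Φ(-5.356) = 0.9245 + 0.0000 = 0.9245.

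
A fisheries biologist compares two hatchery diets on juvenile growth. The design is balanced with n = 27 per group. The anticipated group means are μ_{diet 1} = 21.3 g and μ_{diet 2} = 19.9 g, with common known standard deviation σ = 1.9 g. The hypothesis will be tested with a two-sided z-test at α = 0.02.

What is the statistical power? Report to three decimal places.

Power ≈ 0.648

Standardized effect: d = |μ_{diet 1} − μ_{diet 2}| / σ = |21.3 − 19.9| / 1.9 = 0.7368
Noncentrality parameter: δ = d·√(n/2) = 0.7368 × √(27/2) = 2.7073
Two-sided α = 0.02 → critical value z_{0.01} = 2.326.
Power = Φ(δ − 2.326) + Φ(−δ − 2.326) = Φ(0.381) + Φ(-5.034) = 0.6484 + 0.0000 = 0.6484.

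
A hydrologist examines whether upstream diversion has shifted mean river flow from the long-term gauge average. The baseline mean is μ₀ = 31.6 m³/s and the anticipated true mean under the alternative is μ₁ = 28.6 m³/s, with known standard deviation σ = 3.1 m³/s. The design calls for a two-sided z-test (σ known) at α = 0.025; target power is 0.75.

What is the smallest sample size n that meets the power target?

Standardized effect: d = |μ₁ − μ₀| / σ = |28.6 − 31.6| / 3.1 = 0.9677
For power 0.75 need Φ(δ − z_{0.0125}) = 0.75, so δ = z_{0.0125} + z_{0.25} = 2.241 + 0.674 = 2.916.
(For δ > 0 the lower-tail rejection region contributes negligibly to power, so the one-term inversion is standard.)
δ = d·√n ⇒ n = (δ/d)² = (2.916 / 0.9677)² = 9.08.
Round up to the next whole unit.

n = 10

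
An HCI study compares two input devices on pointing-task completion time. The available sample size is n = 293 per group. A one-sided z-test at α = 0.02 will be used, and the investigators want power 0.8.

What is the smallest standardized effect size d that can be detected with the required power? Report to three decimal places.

d ≈ 0.239

Need Φ(δ − 2.054) = 0.8, so δ = 2.054 + 0.842 = 2.895.
δ = d·√(n/2) ⇒ d = δ/√(n/2) = 2.895/√(293/2) = 0.2392.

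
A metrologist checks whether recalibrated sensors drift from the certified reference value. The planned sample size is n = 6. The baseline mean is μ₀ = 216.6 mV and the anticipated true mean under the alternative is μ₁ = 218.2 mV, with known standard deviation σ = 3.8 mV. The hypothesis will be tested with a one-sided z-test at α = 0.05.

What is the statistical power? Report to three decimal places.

Power ≈ 0.270

Standardized effect: d = |μ₁ − μ₀| / σ = |218.2 − 216.6| / 3.8 = 0.4211
Noncentrality parameter: δ = d·√n = 0.4211 × √6 = 1.0314
Critical value for a one-sided test at α = 0.05: z_α = 1.645.
Power = Φ(δ − 1.645) = Φ(-0.613) = 0.2698.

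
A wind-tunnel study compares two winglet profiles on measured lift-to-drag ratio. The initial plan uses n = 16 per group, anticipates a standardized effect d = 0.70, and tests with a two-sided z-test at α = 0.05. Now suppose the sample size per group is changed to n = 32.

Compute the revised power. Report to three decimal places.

With n = 32 per group: δ = d·√(n/2) = 0.70 × √(32/2) = 2.8000. Critical value z_{0.025} = 1.960.
Revised power = Φ(δ − 1.960) + Φ(−δ − 1.960) = Φ(0.840) + Φ(-4.760) = 0.7996 + 0.0000 = 0.7996.

Power ≈ 0.800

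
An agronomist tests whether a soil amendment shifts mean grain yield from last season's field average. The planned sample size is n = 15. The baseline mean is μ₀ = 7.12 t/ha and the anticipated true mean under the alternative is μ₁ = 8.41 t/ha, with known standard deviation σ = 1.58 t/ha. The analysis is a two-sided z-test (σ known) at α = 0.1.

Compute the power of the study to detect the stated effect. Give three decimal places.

Standardized effect: d = |μ₁ − μ₀| / σ = |8.41 − 7.12| / 1.58 = 0.8165
Noncentrality parameter: δ = d·√n = 0.8165 × √15 = 3.1621
Two-sided α = 0.1 → critical value z_{0.05} = 1.645.
Power = Φ(δ − 1.645) + Φ(−δ − 1.645) = Φ(1.517) + Φ(-4.807) = 0.9354 + 0.0000 = 0.9354.

Power ≈ 0.935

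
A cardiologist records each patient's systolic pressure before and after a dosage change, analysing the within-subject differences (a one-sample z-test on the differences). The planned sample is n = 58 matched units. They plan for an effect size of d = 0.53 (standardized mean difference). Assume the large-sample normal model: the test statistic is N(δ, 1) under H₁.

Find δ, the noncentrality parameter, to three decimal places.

The noncentrality parameter scales effect size by the design's sample-size factor: δ = d·√n = 0.53 × √58 = 4.0364

δ ≈ 4.036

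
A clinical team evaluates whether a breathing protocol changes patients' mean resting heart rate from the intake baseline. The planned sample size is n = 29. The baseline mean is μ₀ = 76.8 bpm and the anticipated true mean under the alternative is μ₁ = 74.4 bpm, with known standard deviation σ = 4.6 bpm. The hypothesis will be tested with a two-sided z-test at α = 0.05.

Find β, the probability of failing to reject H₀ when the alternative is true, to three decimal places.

β ≈ 0.198

Standardized effect: d = |μ₁ − μ₀| / σ = |74.4 − 76.8| / 4.6 = 0.5217
Noncentrality parameter: δ = d·√n = 0.5217 × √29 = 2.8097
Two-sided α = 0.05 → critical value z_{0.025} = 1.960.
Power = Φ(δ − 1.960) + Φ(−δ − 1.960) = Φ(0.850) + Φ(-4.770) = 0.8023 + 0.0000 = 0.8023.
Type II error: β = 1 − power = 1 − 0.8023 = 0.1977.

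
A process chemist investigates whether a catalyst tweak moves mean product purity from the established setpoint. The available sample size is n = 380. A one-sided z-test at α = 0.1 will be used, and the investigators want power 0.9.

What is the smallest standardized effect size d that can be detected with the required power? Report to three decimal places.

d ≈ 0.131

Required noncentrality: δ = z_{0.1} + z_{0.10} = 1.282 + 1.282 = 2.563.
δ = d·√n ⇒ d = δ/√n = 2.563/√380 = 0.1315.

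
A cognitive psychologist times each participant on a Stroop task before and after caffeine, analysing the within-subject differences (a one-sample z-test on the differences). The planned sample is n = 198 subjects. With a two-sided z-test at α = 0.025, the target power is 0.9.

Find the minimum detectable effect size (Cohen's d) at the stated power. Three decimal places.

Need Φ(δ − 2.241) = 0.9, so δ = 2.241 + 1.282 = 3.523.
(The second rejection-region term Φ(−δ − z_{α/2}) is negligible and dropped.)
δ = d·√n ⇒ d = δ/√n = 3.523/√198 = 0.2504.

d ≈ 0.250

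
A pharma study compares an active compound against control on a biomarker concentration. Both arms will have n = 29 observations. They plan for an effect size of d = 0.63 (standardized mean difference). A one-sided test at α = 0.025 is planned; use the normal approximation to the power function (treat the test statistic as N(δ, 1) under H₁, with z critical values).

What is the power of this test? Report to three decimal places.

Power ≈ 0.670

Noncentrality parameter: δ = d·√(n/2) = 0.63 × √(29/2) = 2.3990
One-sided α = 0.025 → critical value z_{0.025} = 1.960.
Power = Φ(δ − 1.960) = Φ(0.439) = 0.6697.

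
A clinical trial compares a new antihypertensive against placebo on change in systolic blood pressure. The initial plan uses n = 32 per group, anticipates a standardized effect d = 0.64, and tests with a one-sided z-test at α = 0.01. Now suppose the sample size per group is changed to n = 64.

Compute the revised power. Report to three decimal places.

With n = 64 per group: δ = d·√(n/2) = 0.64 × √(64/2) = 3.6204. Critical value z_{0.01} = 2.326.
Revised power = Φ(δ − 2.326) = Φ(1.294) = 0.9022.

Power ≈ 0.902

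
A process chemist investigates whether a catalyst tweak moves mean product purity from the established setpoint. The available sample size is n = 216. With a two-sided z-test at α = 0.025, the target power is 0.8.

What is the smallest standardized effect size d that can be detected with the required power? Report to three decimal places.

Required noncentrality: δ = z_{0.0125} + z_{0.20} = 2.241 + 0.842 = 3.083.
(The second rejection-region term Φ(−δ − z_{α/2}) is negligible and dropped.)
δ = d·√n ⇒ d = δ/√n = 3.083/√216 = 0.2098.

d ≈ 0.210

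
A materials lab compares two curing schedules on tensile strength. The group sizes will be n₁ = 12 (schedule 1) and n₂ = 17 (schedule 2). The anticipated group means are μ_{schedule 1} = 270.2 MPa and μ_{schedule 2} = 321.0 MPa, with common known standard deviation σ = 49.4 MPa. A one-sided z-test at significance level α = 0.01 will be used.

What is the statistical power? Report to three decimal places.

Power ≈ 0.656

Standardized effect: d = |μ_{schedule 1} − μ_{schedule 2}| / σ = |270.2 − 321.0| / 49.4 = 1.0283
Noncentrality parameter: δ = d / √(1/n₁ + 1/n₂) = 1.0283 / √(1/12 + 1/17) = 2.7274
One-sided α = 0.01 → critical value z_{0.01} = 2.326.
Power = P(Z > 2.326 − δ) = Φ(0.401) = 0.6558.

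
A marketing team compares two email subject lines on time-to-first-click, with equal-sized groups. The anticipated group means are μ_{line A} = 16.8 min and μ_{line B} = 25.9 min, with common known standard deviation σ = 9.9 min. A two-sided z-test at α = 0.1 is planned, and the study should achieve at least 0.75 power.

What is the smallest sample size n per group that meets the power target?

Standardized effect: d = |μ_{line A} − μ_{line B}| / σ = |16.8 − 25.9| / 9.9 = 0.9192
Set Φ(δ − 1.645) = 0.75; then δ − 1.645 = Φ⁻¹(0.75) = 0.674, giving δ = 2.319.
(Ignoring the negligible lower-tail rejection probability gives the usual closed-form inversion.)
δ = d·√(n/2) ⇒ n = 2(δ/d)² = 2 × (2.319 / 0.9192)² = 12.73.
Rounding up, n = 13 per group.

n = 13 per group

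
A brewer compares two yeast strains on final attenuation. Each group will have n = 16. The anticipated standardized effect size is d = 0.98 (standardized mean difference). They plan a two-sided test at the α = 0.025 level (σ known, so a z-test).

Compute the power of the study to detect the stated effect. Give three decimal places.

Noncentrality parameter: δ = d·√(n/2) = 0.98 × √(16/2) = 2.7719
Critical value for a two-sided test at α = 0.025: z_{α/2} = 2.241.
Power = Φ(δ − 2.241) + Φ(−δ − 2.241) = Φ(0.530) + Φ(-5.013) = 0.7021 + 0.0000 = 0.7021.

Power ≈ 0.702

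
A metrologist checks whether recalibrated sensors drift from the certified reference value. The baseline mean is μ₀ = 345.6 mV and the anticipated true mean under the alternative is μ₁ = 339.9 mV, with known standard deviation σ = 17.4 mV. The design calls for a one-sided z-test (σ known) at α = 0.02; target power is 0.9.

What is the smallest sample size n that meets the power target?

Standardized effect: d = |μ₁ − μ₀| / σ = |339.9 − 345.6| / 17.4 = 0.3276
For power 0.9 need Φ(δ − z_{0.02}) = 0.9, so δ = z_{0.02} + z_{0.10} = 2.054 + 1.282 = 3.335.
δ = d·√n ⇒ n = (δ/d)² = (3.335 / 0.3276)² = 103.66.
Round up to the next whole unit.

n = 104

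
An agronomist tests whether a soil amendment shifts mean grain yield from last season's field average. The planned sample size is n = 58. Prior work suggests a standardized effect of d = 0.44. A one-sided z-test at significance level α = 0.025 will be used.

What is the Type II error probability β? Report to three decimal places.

β ≈ 0.082

Noncentrality parameter: δ = d·√n = 0.44 × √58 = 3.3509
One-sided α = 0.025 → critical value z_{0.025} = 1.960.
Power = P(Z > 1.960 − δ) = Φ(1.391) = 0.9179.
Type II error: β = 1 − power = 1 − 0.9179 = 0.0821.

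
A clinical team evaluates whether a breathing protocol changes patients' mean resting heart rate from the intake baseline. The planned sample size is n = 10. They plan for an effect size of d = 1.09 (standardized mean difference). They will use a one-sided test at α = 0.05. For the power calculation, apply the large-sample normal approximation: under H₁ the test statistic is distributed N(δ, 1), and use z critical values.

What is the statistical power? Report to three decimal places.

Noncentrality parameter: λ = d·√n = 1.09 × √10 = 3.4469
One-sided α = 0.05 → critical value z_{0.05} = 1.645.
Power = Φ(λ − 1.645) = Φ(1.802) = 0.9642.

Power ≈ 0.964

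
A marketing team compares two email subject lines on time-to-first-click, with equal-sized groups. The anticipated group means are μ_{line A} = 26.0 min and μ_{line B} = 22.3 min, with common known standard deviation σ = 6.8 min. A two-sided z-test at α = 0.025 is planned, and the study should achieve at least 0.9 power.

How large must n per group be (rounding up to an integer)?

Standardized effect: d = |μ_{line A} − μ_{line B}| / σ = |26.0 − 22.3| / 6.8 = 0.5441
For power 0.9 need Φ(δ − z_{0.0125}) = 0.9, so δ = z_{0.0125} + z_{0.10} = 2.241 + 1.282 = 3.523.
(Ignoring the negligible lower-tail rejection probability gives the usual closed-form inversion.)
δ = d·√(n/2) ⇒ n = 2(δ/d)² = 2 × (3.523 / 0.5441)² = 83.84.
Rounding up, n = 84 per group.

n = 84 per group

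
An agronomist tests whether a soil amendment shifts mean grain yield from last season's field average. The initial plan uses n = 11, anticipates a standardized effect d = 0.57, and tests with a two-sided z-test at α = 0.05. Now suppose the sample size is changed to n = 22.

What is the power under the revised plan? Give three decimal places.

With n = 22: δ = d·√n = 0.57 × √22 = 2.6735. Critical value z_{0.025} = 1.960.
Revised power = Φ(δ − 1.960) + Φ(−δ − 1.960) = Φ(0.714) + Φ(-4.634) = 0.7623 + 0.0000 = 0.7623.

Power ≈ 0.762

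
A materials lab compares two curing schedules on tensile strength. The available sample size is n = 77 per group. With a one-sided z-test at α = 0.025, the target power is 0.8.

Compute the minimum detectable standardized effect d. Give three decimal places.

Required noncentrality: δ = z_{0.025} + z_{0.20} = 1.960 + 0.842 = 2.802.
δ = d·√(n/2) ⇒ d = δ/√(n/2) = 2.802/√(77/2) = 0.4515.

d ≈ 0.452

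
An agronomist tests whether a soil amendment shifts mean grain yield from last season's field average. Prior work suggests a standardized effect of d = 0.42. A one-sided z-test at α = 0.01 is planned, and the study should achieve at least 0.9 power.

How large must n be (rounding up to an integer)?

n = 74

For power 0.9 need Φ(δ − z_{0.01}) = 0.9, so δ = z_{0.01} + z_{0.10} = 2.326 + 1.282 = 3.608.
δ = d·√n ⇒ n = (δ/d)² = (3.608 / 0.42)² = 73.79.
Round up to the next whole unit.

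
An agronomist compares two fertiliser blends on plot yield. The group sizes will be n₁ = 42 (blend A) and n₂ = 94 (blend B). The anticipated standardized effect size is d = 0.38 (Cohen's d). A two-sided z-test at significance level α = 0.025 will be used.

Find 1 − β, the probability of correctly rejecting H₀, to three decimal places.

Power ≈ 0.423

Noncentrality parameter: δ = d / √(1/n₁ + 1/n₂) = 0.38 / √(1/42 + 1/94) = 2.0474
Critical value for a two-sided test at α = 0.025: z_{α/2} = 2.241.
Power = Φ(δ − 2.241) + Φ(−δ − 2.241) = Φ(-0.194) + Φ(-4.289) = 0.4231 + 0.0000 = 0.4231.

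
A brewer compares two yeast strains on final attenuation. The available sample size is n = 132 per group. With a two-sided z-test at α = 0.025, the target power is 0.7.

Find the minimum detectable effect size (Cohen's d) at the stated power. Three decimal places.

Required noncentrality: δ = z_{0.0125} + z_{0.30} = 2.241 + 0.524 = 2.766.
(The second rejection-region term Φ(−δ − z_{α/2}) is negligible and dropped.)
δ = d·√(n/2) ⇒ d = δ/√(n/2) = 2.766/√(132/2) = 0.3404.

d ≈ 0.340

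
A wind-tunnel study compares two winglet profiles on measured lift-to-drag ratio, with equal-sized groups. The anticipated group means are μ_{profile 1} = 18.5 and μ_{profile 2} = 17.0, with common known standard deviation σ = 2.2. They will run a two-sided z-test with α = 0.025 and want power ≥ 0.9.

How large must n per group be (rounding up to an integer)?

n = 54 per group

Standardized effect: d = |μ_{profile 1} − μ_{profile 2}| / σ = |18.5 − 17.0| / 2.2 = 0.6818
Set Φ(δ − 2.241) = 0.9; then δ − 2.241 = Φ⁻¹(0.9) = 1.282, giving δ = 3.523.
(The Φ(−δ − z_{α/2}) term is vanishingly small for δ > 0 and is dropped in the standard sample-size formula.)
δ = d·√(n/2) ⇒ n = 2(δ/d)² = 2 × (3.523 / 0.6818)² = 53.40.
Rounding up, n = 54 per group.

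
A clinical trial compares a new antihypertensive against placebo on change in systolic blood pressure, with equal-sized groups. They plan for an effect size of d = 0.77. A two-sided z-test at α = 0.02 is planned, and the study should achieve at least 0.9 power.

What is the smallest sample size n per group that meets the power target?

n = 44 per group

Set Φ(δ − 2.326) = 0.9; then δ − 2.326 = Φ⁻¹(0.9) = 1.282, giving δ = 3.608.
(The Φ(−δ − z_{α/2}) term is vanishingly small for δ > 0 and is dropped in the standard sample-size formula.)
δ = d·√(n/2) ⇒ n = 2(δ/d)² = 2 × (3.608 / 0.77)² = 43.91.
Rounding up, n = 44 per group.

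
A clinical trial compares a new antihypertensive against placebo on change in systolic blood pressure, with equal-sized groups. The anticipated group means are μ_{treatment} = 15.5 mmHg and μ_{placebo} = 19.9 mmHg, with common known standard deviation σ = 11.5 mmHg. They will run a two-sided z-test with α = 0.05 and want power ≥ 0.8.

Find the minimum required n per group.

Standardized effect: d = |μ_{treatment} − μ_{placebo}| / σ = |15.5 − 19.9| / 11.5 = 0.3826
Set Φ(δ − 1.960) = 0.8; then δ − 1.960 = Φ⁻¹(0.8) = 0.842, giving δ = 2.802.
(The Φ(−δ − z_{α/2}) term is vanishingly small for δ > 0 and is dropped in the standard sample-size formula.)
δ = d·√(n/2) ⇒ n = 2(δ/d)² = 2 × (2.802 / 0.3826)² = 107.23.
Round up to the next whole unit.

n = 108 per group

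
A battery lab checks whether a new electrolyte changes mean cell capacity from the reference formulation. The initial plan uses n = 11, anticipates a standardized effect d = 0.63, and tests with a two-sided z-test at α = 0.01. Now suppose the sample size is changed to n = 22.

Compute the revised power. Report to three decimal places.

With n = 22: δ = d·√n = 0.63 × √22 = 2.9550. Critical value z_{0.005} = 2.576.
Revised power = Φ(δ − 2.576) + Φ(−δ − 2.576) = Φ(0.379) + Φ(-5.531) = 0.6477 + 0.0000 = 0.6477.

Power ≈ 0.648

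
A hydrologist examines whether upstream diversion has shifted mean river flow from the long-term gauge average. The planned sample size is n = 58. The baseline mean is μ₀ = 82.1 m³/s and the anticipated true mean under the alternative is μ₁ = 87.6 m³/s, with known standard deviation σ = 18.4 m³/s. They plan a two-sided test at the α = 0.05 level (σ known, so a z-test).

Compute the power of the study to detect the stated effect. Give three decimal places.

Power ≈ 0.624

Standardized effect: d = |μ₁ − μ₀| / σ = |87.6 − 82.1| / 18.4 = 0.2989
Noncentrality parameter: δ = d·√n = 0.2989 × √58 = 2.2765
Two-sided α = 0.05 → critical value z_{0.025} = 1.960.
Power = Φ(δ − 1.960) + Φ(−δ − 1.960) = Φ(0.316) + Φ(-4.236) = 0.6242 + 0.0000 = 0.6242.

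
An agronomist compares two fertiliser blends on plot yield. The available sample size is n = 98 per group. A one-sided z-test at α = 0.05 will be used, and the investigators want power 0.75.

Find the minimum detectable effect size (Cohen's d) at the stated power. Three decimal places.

d ≈ 0.331

Need Φ(δ − 1.645) = 0.75, so δ = 1.645 + 0.674 = 2.319.
δ = d·√(n/2) ⇒ d = δ/√(n/2) = 2.319/√(98/2) = 0.3313.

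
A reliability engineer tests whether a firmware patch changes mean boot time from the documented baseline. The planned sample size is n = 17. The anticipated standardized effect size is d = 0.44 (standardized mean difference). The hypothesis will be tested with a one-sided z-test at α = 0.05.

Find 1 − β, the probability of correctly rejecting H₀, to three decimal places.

Power ≈ 0.567

Noncentrality parameter: δ = d·√n = 0.44 × √17 = 1.8142
Critical value for a one-sided test at α = 0.05: z_α = 1.645.
Power = Φ(δ − 1.645) = Φ(0.169) = 0.5672.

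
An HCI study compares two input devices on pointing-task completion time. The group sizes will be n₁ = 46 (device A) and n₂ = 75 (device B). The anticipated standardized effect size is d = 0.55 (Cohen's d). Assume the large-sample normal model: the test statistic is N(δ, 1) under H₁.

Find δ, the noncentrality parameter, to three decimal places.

δ ≈ 2.937

The noncentrality parameter scales effect size by the design's sample-size factor: δ = d / √(1/n₁ + 1/n₂) = 0.55 / √(1/46 + 1/75) = 2.9368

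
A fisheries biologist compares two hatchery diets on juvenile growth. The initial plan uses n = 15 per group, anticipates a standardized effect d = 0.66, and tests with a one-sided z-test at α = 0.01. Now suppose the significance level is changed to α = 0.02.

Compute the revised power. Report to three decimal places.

δ = d·√(n/2) = 0.66 × √(15/2) = 1.8075 (unchanged). New critical value: z_{0.02} = 2.054.
Revised power = Φ(δ − 2.054) = Φ(-0.246) = 0.4027.

Power ≈ 0.403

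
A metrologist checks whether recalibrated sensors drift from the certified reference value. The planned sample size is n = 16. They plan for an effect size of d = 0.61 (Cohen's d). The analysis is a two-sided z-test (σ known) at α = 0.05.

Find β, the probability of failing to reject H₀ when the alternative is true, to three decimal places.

Noncentrality parameter: λ = d·√n = 0.61 × √16 = 2.4400
Two-sided α = 0.05 → critical value z_{0.025} = 1.960.
Power = Φ(λ − 1.960) + Φ(−λ − 1.960) = Φ(0.480) + Φ(-4.400) = 0.6844 + 0.0000 = 0.6844.
Type II error: β = 1 − power = 1 − 0.6844 = 0.3156.

β ≈ 0.316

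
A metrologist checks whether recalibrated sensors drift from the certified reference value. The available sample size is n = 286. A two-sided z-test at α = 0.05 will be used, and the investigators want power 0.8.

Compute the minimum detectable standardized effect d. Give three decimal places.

Required noncentrality: δ = z_{0.025} + z_{0.20} = 1.960 + 0.842 = 2.802.
(Lower-tail contribution to power is negligible for δ > 0.)
δ = d·√n ⇒ d = δ/√n = 2.802/√286 = 0.1657.

d ≈ 0.166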